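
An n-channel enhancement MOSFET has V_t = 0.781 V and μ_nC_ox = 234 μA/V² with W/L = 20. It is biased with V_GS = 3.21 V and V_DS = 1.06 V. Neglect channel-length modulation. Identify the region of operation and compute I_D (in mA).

Triode; I_D = 9.42 mA

k_n = μ_nC_ox · (W/L) = 4.68 mA/V².
V_ov = V_GS − V_t = 3.21 − 0.781 = 2.43 V.
Since V_DS = 1.06 V < V_ov = 2.43 V, the device is in the triode region.
I_D = k_n [V_ov · V_DS − ½ V_DS²] = 4.68 × [2.43 × 1.06 − 0.5 × 1.06²] = 9.42 mA.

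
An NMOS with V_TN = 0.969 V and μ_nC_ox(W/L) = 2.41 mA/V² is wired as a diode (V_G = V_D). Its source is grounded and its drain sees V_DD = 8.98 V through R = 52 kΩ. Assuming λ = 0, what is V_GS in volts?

V_GS = 1.32 V

With gate tied to drain, V_GS = V_DS ≥ V_GS − V_TN, so the device is in saturation.
KCL at the drain: ½ k_n (V_GS − V_TN)² = (V_DD − V_GS)/R.
Let x = V_GS − 0.969. Then 62.7 x² + x − 8.011 = 0, giving x = 0.35 V (positive root), so V_GS = 1.32 V.
I_D = (V_DD − V_GS)/R = (8.98 − 1.32) / 52 = 0.147 mA.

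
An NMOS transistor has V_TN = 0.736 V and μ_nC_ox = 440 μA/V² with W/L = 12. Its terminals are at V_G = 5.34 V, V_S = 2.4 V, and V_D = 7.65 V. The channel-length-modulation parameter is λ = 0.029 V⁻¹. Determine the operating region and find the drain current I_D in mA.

V_GS = V_G − V_S = 5.34 − 2.4 = 2.94 V; V_DS = V_D − V_S = 7.65 − 2.4 = 5.25 V.
k_n = μ_nC_ox · (W/L) = 5.28 mA/V².
V_ov = V_GS − V_TN = 2.94 − 0.736 = 2.2 V.
Since V_DS = 5.25 V ≥ V_ov = 2.2 V, the device is in saturation.
I_D = ½ k_n V_ov² (1 + λ V_DS) = 0.5 × 5.28 × 2.2² × (1 + 0.029 × 5.25) = 14.8 mA.

Saturation; I_D = 14.8 mA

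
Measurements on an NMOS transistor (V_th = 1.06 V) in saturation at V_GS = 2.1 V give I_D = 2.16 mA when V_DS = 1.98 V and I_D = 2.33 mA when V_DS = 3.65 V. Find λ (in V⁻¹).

With V_GS fixed, I_D ∝ (1 + λ V_DS) in saturation, so I_D2/I_D1 = (1 + λ V_DS2)/(1 + λ V_DS1).
2.33/2.16 = 1.079 = (1 + 3.65 λ)/(1 + 1.98 λ).
Solving: λ (I_D1 V_DS2 − I_D2 V_DS1) = I_D2 − I_D1, so λ = (2.33 − 2.16) / (2.16 × 3.65 − 2.33 × 1.98) = 0.17 / 3.27 = 0.052 V⁻¹.

λ = 0.0520 V⁻¹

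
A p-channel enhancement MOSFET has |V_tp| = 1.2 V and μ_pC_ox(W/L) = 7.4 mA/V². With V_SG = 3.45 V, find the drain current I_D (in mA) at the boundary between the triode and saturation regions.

At the boundary V_SD = V_ov = V_SG − |V_tp| = 3.45 − 1.2 = 2.25 V.
I_D = ½ k_p V_ov² = 0.5 × 7.4 × 2.25² = 18.7 mA.

I_D = 18.7 mA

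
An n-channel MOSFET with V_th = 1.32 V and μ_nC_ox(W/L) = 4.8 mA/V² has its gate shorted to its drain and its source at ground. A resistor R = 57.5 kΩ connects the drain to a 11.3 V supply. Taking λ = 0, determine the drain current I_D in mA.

I_D = 0.169 mA

With gate tied to drain, V_GS = V_DS ≥ V_GS − V_th, so the device is in saturation.
KCL at the drain: ½ k_n (V_GS − V_th)² = (V_DD − V_GS)/R.
Let x = V_GS − 1.32. Then 138 x² + x − 9.98 = 0, giving x = 0.265 V (positive root), so V_GS = 1.59 V.
I_D = (V_DD − V_GS)/R = (11.3 − 1.59) / 57.5 = 0.169 mA.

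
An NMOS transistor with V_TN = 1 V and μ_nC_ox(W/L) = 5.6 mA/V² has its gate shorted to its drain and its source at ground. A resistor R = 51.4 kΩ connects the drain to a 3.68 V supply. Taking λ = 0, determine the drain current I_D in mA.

I_D = 0.0496 mA

With gate tied to drain, V_GS = V_DS ≥ V_GS − V_TN, so the device is in saturation.
KCL at the drain: ½ k_n (V_GS − V_TN)² = (V_DD − V_GS)/R.
Let x = V_GS − 1. Then 144 x² + x − 2.68 = 0, giving x = 0.133 V (positive root), so V_GS = 1.13 V.
I_D = (V_DD − V_GS)/R = (3.68 − 1.13) / 51.4 = 0.0496 mA.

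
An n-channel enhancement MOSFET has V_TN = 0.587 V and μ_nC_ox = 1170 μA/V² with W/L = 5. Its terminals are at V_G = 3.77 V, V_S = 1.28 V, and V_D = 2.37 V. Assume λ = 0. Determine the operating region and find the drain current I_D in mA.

Triode; I_D = 8.66 mA

V_GS = V_G − V_S = 3.77 − 1.28 = 2.49 V; V_DS = V_D − V_S = 2.37 − 1.28 = 1.09 V.
k_n = μ_nC_ox · (W/L) = 5.85 mA/V².
V_ov = V_GS − V_TN = 2.49 − 0.587 = 1.9 V.
Since V_DS = 1.09 V < V_ov = 1.9 V, the device is in the triode region.
I_D = k_n [V_ov · V_DS − ½ V_DS²] = 5.85 × [1.9 × 1.09 − 0.5 × 1.09²] = 8.66 mA.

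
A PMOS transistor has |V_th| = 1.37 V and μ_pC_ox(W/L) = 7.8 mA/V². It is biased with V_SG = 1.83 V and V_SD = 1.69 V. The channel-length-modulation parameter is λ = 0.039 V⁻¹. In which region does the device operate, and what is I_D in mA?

Saturation; I_D = 0.880 mA

V_ov = V_SG − |V_th| = 1.83 − 1.37 = 0.46 V.
Since V_SD = 1.69 V ≥ V_ov = 0.46 V, the device is in saturation.
I_D = ½ k_p V_ov² (1 + λ V_SD) = 0.5 × 7.8 × 0.46² × (1 + 0.039 × 1.69) = 0.88 mA.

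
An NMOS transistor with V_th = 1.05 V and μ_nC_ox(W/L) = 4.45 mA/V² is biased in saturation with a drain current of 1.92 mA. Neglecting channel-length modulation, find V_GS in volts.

In saturation I_D = ½ k_n (V_GS − V_th)², so V_GS − V_th = √(2 I_D / k_n) = √(2 × 1.92 / 4.45) = 0.929 V.
V_GS = 1.05 + 0.929 = 1.98 V.

V_GS = 1.98 V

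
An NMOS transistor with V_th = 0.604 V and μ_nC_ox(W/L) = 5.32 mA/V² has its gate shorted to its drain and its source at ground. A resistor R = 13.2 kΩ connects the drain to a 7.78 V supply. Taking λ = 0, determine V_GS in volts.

V_GS = 1.04 V

With gate tied to drain, V_GS = V_DS ≥ V_GS − V_th, so the device is in saturation.
KCL at the drain: ½ k_n (V_GS − V_th)² = (V_DD − V_GS)/R.
Let x = V_GS − 0.604. Then 35.1 x² + x − 7.176 = 0, giving x = 0.438 V (positive root), so V_GS = 1.04 V.
I_D = (V_DD − V_GS)/R = (7.78 − 1.04) / 13.2 = 0.51 mA.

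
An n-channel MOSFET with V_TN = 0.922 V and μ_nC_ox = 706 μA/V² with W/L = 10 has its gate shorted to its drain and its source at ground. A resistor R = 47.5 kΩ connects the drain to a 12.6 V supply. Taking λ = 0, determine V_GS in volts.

With gate tied to drain, V_GS = V_DS ≥ V_GS − V_TN, so the device is in saturation.
k_n = μ_nC_ox · (W/L) = 7.06 mA/V².
KCL at the drain: ½ k_n (V_GS − V_TN)² = (V_DD − V_GS)/R.
Let x = V_GS − 0.922. Then 168 x² + x − 11.68 = 0, giving x = 0.261 V (positive root), so V_GS = 1.18 V.
I_D = (V_DD − V_GS)/R = (12.6 − 1.18) / 47.5 = 0.24 mA.

V_GS = 1.18 V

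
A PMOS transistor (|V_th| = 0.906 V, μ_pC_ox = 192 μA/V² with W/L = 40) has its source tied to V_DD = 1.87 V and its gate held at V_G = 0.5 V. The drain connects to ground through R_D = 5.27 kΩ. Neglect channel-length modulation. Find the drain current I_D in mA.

I_D = 0.335 mA

V_SG = V_DD − V_G = 1.87 − 0.5 = 1.37 V, so V_ov = 1.37 − 0.906 = 0.464 V.
k_p = μ_pC_ox · (W/L) = 7.68 mA/V².
Assume saturation: I_D = ½ k_p V_ov² = 0.5 × 7.68 × 0.464² = 0.827 mA, giving V_SD = V_DD − I_D R_D = 1.87 − 0.827 × 5.27 = -2.49 V.
But -2.49 V < V_ov = 0.464 V, so the device is actually in triode.
In triode I_D = k_p[V_ov V_SD − ½ V_SD²] and I_D = (V_DD − V_SD)/R_D. Equating: 20.2 V_SD² − 19.78 V_SD + 1.87 = 0, giving V_SD = 0.106 V (the root below V_ov).
I_D = (1.87 − 0.106) / 5.27 = 0.335 mA.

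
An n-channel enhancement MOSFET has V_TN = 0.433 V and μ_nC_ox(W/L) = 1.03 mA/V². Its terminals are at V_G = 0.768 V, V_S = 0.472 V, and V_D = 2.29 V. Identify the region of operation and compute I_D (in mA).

Cutoff; I_D = 0 mA

V_GS = V_G − V_S = 0.768 − 0.472 = 0.296 V; V_DS = V_D − V_S = 2.29 − 0.472 = 1.82 V.
V_GS = 0.296 V < V_TN = 0.433 V, so the transistor is in cutoff.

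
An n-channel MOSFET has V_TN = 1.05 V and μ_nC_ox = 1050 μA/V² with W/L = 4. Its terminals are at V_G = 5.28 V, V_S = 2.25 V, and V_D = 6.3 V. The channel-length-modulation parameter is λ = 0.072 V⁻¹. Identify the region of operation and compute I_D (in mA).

V_GS = V_G − V_S = 5.28 − 2.25 = 3.03 V; V_DS = V_D − V_S = 6.3 − 2.25 = 4.05 V.
k_n = μ_nC_ox · (W/L) = 4.2 mA/V².
V_ov = V_GS − V_TN = 3.03 − 1.05 = 1.98 V.
Since V_DS = 4.05 V ≥ V_ov = 1.98 V, the device is in saturation.
I_D = ½ k_n V_ov² (1 + λ V_DS) = 0.5 × 4.2 × 1.98² × (1 + 0.072 × 4.05) = 10.6 mA.

Saturation; I_D = 10.6 mA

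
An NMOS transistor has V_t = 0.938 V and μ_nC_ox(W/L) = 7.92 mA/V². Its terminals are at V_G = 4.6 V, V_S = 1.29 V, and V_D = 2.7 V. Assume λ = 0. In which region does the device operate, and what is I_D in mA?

V_GS = V_G − V_S = 4.6 − 1.29 = 3.31 V; V_DS = V_D − V_S = 2.7 − 1.29 = 1.41 V.
V_ov = V_GS − V_t = 3.31 − 0.938 = 2.37 V.
Since V_DS = 1.41 V < V_ov = 2.37 V, the device is in the triode region.
I_D = k_n [V_ov · V_DS − ½ V_DS²] = 7.92 × [2.37 × 1.41 − 0.5 × 1.41²] = 18.6 mA.

Triode; I_D = 18.6 mA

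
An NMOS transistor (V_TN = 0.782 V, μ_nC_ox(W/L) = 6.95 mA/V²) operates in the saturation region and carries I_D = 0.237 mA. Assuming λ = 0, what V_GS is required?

V_GS = 1.04 V

In saturation I_D = ½ k_n (V_GS − V_TN)², so V_GS − V_TN = √(2 I_D / k_n) = √(2 × 0.237 / 6.95) = 0.261 V.
V_GS = 0.782 + 0.261 = 1.04 V.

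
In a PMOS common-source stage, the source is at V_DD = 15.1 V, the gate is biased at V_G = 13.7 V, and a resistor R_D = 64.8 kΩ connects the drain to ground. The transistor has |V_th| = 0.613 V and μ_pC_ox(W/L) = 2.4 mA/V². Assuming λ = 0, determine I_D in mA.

I_D = 0.231 mA

V_SG = V_DD − V_G = 15.1 − 13.7 = 1.4 V, so V_ov = 1.4 − 0.613 = 0.787 V.
Assume saturation: I_D = ½ k_p V_ov² = 0.5 × 2.4 × 0.787² = 0.743 mA, giving V_SD = V_DD − I_D R_D = 15.1 − 0.743 × 64.8 = -33.1 V.
But -33.1 V < V_ov = 0.787 V, so the device is actually in triode.
In triode I_D = k_p[V_ov V_SD − ½ V_SD²] and I_D = (V_DD − V_SD)/R_D. Equating: 77.8 V_SD² − 123.4 V_SD + 15.1 = 0, giving V_SD = 0.134 V (the root below V_ov).
I_D = (15.1 − 0.134) / 64.8 = 0.231 mA.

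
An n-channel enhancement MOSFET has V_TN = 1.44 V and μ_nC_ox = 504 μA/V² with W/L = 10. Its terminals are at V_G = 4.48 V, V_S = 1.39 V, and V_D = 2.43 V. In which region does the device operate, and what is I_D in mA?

V_GS = V_G − V_S = 4.48 − 1.39 = 3.09 V; V_DS = V_D − V_S = 2.43 − 1.39 = 1.04 V.
k_n = μ_nC_ox · (W/L) = 5.04 mA/V².
V_ov = V_GS − V_TN = 3.09 − 1.44 = 1.65 V.
Since V_DS = 1.04 V < V_ov = 1.65 V, the device is in the triode region.
I_D = k_n [V_ov · V_DS − ½ V_DS²] = 5.04 × [1.65 × 1.04 − 0.5 × 1.04²] = 5.92 mA.

Triode; I_D = 5.92 mA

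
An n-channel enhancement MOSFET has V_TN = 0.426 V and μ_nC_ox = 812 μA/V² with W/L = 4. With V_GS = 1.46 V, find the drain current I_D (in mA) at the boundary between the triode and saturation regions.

I_D = 1.74 mA

At the boundary V_DS = V_ov = V_GS − V_TN = 1.46 − 0.426 = 1.03 V.
k_n = μ_nC_ox · (W/L) = 3.248 mA/V².
I_D = ½ k_n V_ov² = 0.5 × 3.248 × 1.03² = 1.74 mA.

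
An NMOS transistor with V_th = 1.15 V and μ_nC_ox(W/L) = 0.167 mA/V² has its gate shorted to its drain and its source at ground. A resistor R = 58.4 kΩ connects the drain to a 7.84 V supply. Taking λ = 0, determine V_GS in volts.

With gate tied to drain, V_GS = V_DS ≥ V_GS − V_th, so the device is in saturation.
KCL at the drain: ½ k_n (V_GS − V_th)² = (V_DD − V_GS)/R.
Let x = V_GS − 1.15. Then 4.88 x² + x − 6.69 = 0, giving x = 1.07 V (positive root), so V_GS = 2.22 V.
I_D = (V_DD − V_GS)/R = (7.84 − 2.22) / 58.4 = 0.0962 mA.

V_GS = 2.22 V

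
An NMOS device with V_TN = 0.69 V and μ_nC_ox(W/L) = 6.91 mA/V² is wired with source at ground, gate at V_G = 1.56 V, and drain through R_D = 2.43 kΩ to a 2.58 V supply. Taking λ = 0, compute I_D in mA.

V_GS = V_G = 1.56 V, so V_ov = 1.56 − 0.69 = 0.87 V.
Assume saturation: I_D = ½ k_n V_ov² = 0.5 × 6.91 × 0.87² = 2.62 mA, giving V_DS = V_DD − I_D R_D = 2.58 − 2.62 × 2.43 = -3.77 V.
But -3.77 V < V_ov = 0.87 V, so the device is actually in triode.
In triode I_D = k_n[V_ov V_DS − ½ V_DS²] and I_D = (V_DD − V_DS)/R_D. Equating: 8.4 V_DS² − 15.61 V_DS + 2.58 = 0, giving V_DS = 0.183 V (the root below V_ov).
I_D = (2.58 − 0.183) / 2.43 = 0.986 mA.

I_D = 0.986 mA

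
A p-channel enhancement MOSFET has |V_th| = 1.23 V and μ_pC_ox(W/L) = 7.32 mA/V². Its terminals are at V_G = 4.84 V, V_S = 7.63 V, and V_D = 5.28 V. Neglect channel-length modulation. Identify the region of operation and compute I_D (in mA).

V_SG = V_S − V_G = 7.63 − 4.84 = 2.79 V; V_SD = V_S − V_D = 7.63 − 5.28 = 2.35 V.
V_ov = V_SG − |V_th| = 2.79 − 1.23 = 1.56 V.
Since V_SD = 2.35 V ≥ V_ov = 1.56 V, the device is in saturation.
I_D = ½ k_p V_ov² = 0.5 × 7.32 × 1.56² = 8.91 mA.

Saturation; I_D = 8.91 mA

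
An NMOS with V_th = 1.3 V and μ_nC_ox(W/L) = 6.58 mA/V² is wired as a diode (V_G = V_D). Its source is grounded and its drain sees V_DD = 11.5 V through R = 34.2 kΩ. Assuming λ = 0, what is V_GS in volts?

With gate tied to drain, V_GS = V_DS ≥ V_GS − V_th, so the device is in saturation.
KCL at the drain: ½ k_n (V_GS − V_th)² = (V_DD − V_GS)/R.
Let x = V_GS − 1.3. Then 113 x² + x − 10.2 = 0, giving x = 0.297 V (positive root), so V_GS = 1.6 V.
I_D = (V_DD − V_GS)/R = (11.5 − 1.6) / 34.2 = 0.29 mA.

V_GS = 1.60 V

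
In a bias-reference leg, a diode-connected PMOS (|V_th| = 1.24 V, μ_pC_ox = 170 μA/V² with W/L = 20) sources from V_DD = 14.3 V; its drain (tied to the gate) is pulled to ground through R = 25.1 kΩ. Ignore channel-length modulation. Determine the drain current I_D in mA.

With gate tied to drain, V_SG = V_SD ≥ V_SG − |V_th|, so the device is in saturation.
k_p = μ_pC_ox · (W/L) = 3.4 mA/V².
KCL at the drain: ½ k_p (V_SG − |V_th|)² = (V_DD − V_SG)/R.
Let x = V_SG − 1.24. Then 42.7 x² + x − 13.06 = 0, giving x = 0.542 V (positive root), so V_SG = 1.78 V.
I_D = (V_DD − V_SG)/R = (14.3 − 1.78) / 25.1 = 0.499 mA.

I_D = 0.499 mA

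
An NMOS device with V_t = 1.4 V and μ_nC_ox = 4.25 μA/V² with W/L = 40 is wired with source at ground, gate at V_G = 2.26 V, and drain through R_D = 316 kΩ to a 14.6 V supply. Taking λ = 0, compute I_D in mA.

V_GS = V_G = 2.26 V, so V_ov = 2.26 − 1.4 = 0.86 V.
k_n = μ_nC_ox · (W/L) = 0.17 mA/V².
Assume saturation: I_D = ½ k_n V_ov² = 0.5 × 0.17 × 0.86² = 0.0629 mA, giving V_DS = V_DD − I_D R_D = 14.6 − 0.0629 × 316 = -5.27 V.
But -5.27 V < V_ov = 0.86 V, so the device is actually in triode.
In triode I_D = k_n[V_ov V_DS − ½ V_DS²] and I_D = (V_DD − V_DS)/R_D. Equating: 26.9 V_DS² − 47.2 V_DS + 14.6 = 0, giving V_DS = 0.401 V (the root below V_ov).
I_D = (14.6 − 0.401) / 316 = 0.0449 mA.

I_D = 0.0449 mA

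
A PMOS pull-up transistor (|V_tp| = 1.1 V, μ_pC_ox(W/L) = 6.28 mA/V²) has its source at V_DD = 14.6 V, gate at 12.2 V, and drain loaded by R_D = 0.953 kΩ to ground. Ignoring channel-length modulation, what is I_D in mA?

V_SG = V_DD − V_G = 14.6 − 12.2 = 2.4 V, so V_ov = 2.4 − 1.1 = 1.3 V.
Assume saturation: I_D = ½ k_p V_ov² = 0.5 × 6.28 × 1.3² = 5.31 mA, giving V_SD = V_DD − I_D R_D = 14.6 − 5.31 × 0.953 = 9.54 V.
V_SD = 9.54 V ≥ V_ov = 1.3 V, confirming saturation.

I_D = 5.31 mA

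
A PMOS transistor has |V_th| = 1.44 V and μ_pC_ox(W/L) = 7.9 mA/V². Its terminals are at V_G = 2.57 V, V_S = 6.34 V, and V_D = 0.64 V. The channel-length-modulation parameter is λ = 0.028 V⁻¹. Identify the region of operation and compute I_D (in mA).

V_SG = V_S − V_G = 6.34 − 2.57 = 3.77 V; V_SD = V_S − V_D = 6.34 − 0.64 = 5.7 V.
V_ov = V_SG − |V_th| = 3.77 − 1.44 = 2.33 V.
Since V_SD = 5.7 V ≥ V_ov = 2.33 V, the device is in saturation.
I_D = ½ k_p V_ov² (1 + λ V_SD) = 0.5 × 7.9 × 2.33² × (1 + 0.028 × 5.7) = 24.9 mA.

Saturation; I_D = 24.9 mA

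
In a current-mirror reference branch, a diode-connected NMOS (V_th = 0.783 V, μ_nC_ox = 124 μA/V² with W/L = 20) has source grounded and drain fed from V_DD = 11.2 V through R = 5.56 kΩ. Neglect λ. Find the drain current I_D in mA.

I_D = 1.67 mA

With gate tied to drain, V_GS = V_DS ≥ V_GS − V_th, so the device is in saturation.
k_n = μ_nC_ox · (W/L) = 2.48 mA/V².
KCL at the drain: ½ k_n (V_GS − V_th)² = (V_DD − V_GS)/R.
Let x = V_GS − 0.783. Then 6.89 x² + x − 10.42 = 0, giving x = 1.16 V (positive root), so V_GS = 1.94 V.
I_D = (V_DD − V_GS)/R = (11.2 − 1.94) / 5.56 = 1.67 mA.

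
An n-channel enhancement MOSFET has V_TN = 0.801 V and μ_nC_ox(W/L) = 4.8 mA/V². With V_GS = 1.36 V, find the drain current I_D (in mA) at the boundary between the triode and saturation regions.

At the boundary V_DS = V_ov = V_GS − V_TN = 1.36 − 0.801 = 0.559 V.
I_D = ½ k_n V_ov² = 0.5 × 4.8 × 0.559² = 0.75 mA.

I_D = 0.750 mA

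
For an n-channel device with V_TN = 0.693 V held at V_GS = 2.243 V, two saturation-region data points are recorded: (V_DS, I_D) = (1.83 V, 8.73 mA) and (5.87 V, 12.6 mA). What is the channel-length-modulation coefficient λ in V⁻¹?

λ = 0.137 V⁻¹

With V_GS fixed, I_D ∝ (1 + λ V_DS) in saturation, so I_D2/I_D1 = (1 + λ V_DS2)/(1 + λ V_DS1).
12.6/8.73 = 1.443 = (1 + 5.87 λ)/(1 + 1.83 λ).
Solving: λ (I_D1 V_DS2 − I_D2 V_DS1) = I_D2 − I_D1, so λ = (12.6 − 8.73) / (8.73 × 5.87 − 12.6 × 1.83) = 3.87 / 28.2 = 0.137 V⁻¹.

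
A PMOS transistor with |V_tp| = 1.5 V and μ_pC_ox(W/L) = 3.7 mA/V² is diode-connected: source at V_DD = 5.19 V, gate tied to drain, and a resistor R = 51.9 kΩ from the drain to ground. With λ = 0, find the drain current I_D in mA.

With gate tied to drain, V_SG = V_SD ≥ V_SG − |V_tp|, so the device is in saturation.
KCL at the drain: ½ k_p (V_SG − |V_tp|)² = (V_DD − V_SG)/R.
Let x = V_SG − 1.5. Then 96 x² + x − 3.69 = 0, giving x = 0.191 V (positive root), so V_SG = 1.69 V.
I_D = (V_DD − V_SG)/R = (5.19 − 1.69) / 51.9 = 0.0674 mA.

I_D = 0.0674 mA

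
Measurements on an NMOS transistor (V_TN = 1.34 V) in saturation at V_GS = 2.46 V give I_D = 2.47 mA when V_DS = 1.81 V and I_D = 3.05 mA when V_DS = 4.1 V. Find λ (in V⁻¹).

λ = 0.126 V⁻¹

With V_GS fixed, I_D ∝ (1 + λ V_DS) in saturation, so I_D2/I_D1 = (1 + λ V_DS2)/(1 + λ V_DS1).
3.05/2.47 = 1.235 = (1 + 4.1 λ)/(1 + 1.81 λ).
Solving: λ (I_D1 V_DS2 − I_D2 V_DS1) = I_D2 − I_D1, so λ = (3.05 − 2.47) / (2.47 × 4.1 − 3.05 × 1.81) = 0.58 / 4.61 = 0.126 V⁻¹.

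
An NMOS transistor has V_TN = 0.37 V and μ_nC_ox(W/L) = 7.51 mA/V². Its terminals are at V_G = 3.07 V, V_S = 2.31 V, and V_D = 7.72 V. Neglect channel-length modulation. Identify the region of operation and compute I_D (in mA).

V_GS = V_G − V_S = 3.07 − 2.31 = 0.76 V; V_DS = V_D − V_S = 7.72 − 2.31 = 5.41 V.
V_ov = V_GS − V_TN = 0.76 − 0.37 = 0.39 V.
Since V_DS = 5.41 V ≥ V_ov = 0.39 V, the device is in saturation.
I_D = ½ k_n V_ov² = 0.5 × 7.51 × 0.39² = 0.571 mA.

Saturation; I_D = 0.571 mA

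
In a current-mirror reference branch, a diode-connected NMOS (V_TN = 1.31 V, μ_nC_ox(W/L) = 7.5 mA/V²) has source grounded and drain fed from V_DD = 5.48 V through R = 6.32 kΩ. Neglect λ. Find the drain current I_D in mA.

With gate tied to drain, V_GS = V_DS ≥ V_GS − V_TN, so the device is in saturation.
KCL at the drain: ½ k_n (V_GS − V_TN)² = (V_DD − V_GS)/R.
Let x = V_GS − 1.31. Then 23.7 x² + x − 4.17 = 0, giving x = 0.399 V (positive root), so V_GS = 1.71 V.
I_D = (V_DD − V_GS)/R = (5.48 − 1.71) / 6.32 = 0.597 mA.

I_D = 0.597 mA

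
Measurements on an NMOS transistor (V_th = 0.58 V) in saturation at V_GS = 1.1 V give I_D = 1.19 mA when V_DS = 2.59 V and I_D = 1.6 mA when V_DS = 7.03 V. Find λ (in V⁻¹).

λ = 0.0971 V⁻¹

With V_GS fixed, I_D ∝ (1 + λ V_DS) in saturation, so I_D2/I_D1 = (1 + λ V_DS2)/(1 + λ V_DS1).
1.6/1.19 = 1.345 = (1 + 7.03 λ)/(1 + 2.59 λ).
Solving: λ (I_D1 V_DS2 − I_D2 V_DS1) = I_D2 − I_D1, so λ = (1.6 − 1.19) / (1.19 × 7.03 − 1.6 × 2.59) = 0.41 / 4.22 = 0.0971 V⁻¹.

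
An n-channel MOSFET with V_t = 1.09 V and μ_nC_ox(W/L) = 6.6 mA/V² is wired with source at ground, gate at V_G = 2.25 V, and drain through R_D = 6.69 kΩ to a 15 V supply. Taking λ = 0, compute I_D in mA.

V_GS = V_G = 2.25 V, so V_ov = 2.25 − 1.09 = 1.16 V.
Assume saturation: I_D = ½ k_n V_ov² = 0.5 × 6.6 × 1.16² = 4.44 mA, giving V_DS = V_DD − I_D R_D = 15 − 4.44 × 6.69 = -14.7 V.
But -14.7 V < V_ov = 1.16 V, so the device is actually in triode.
In triode I_D = k_n[V_ov V_DS − ½ V_DS²] and I_D = (V_DD − V_DS)/R_D. Equating: 22.1 V_DS² − 52.22 V_DS + 15 = 0, giving V_DS = 0.335 V (the root below V_ov).
I_D = (15 − 0.335) / 6.69 = 2.19 mA.

I_D = 2.19 mA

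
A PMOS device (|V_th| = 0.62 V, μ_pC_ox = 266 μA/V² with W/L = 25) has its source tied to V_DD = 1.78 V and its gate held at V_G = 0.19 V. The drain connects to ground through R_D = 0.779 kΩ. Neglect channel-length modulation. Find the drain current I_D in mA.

V_SG = V_DD − V_G = 1.78 − 0.19 = 1.59 V, so V_ov = 1.59 − 0.62 = 0.97 V.
k_p = μ_pC_ox · (W/L) = 6.65 mA/V².
Assume saturation: I_D = ½ k_p V_ov² = 0.5 × 6.65 × 0.97² = 3.13 mA, giving V_SD = V_DD − I_D R_D = 1.78 − 3.13 × 0.779 = -0.657 V.
But -0.657 V < V_ov = 0.97 V, so the device is actually in triode.
In triode I_D = k_p[V_ov V_SD − ½ V_SD²] and I_D = (V_DD − V_SD)/R_D. Equating: 2.59 V_SD² − 6.025 V_SD + 1.78 = 0, giving V_SD = 0.347 V (the root below V_ov).
I_D = (1.78 − 0.347) / 0.779 = 1.84 mA.

I_D = 1.84 mA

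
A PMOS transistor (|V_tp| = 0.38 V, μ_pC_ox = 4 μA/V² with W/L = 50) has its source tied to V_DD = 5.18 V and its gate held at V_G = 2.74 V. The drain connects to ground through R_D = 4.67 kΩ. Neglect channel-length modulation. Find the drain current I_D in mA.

I_D = 0.424 mA

V_SG = V_DD − V_G = 5.18 − 2.74 = 2.44 V, so V_ov = 2.44 − 0.38 = 2.06 V.
k_p = μ_pC_ox · (W/L) = 0.2 mA/V².
Assume saturation: I_D = ½ k_p V_ov² = 0.5 × 0.2 × 2.06² = 0.424 mA, giving V_SD = V_DD − I_D R_D = 5.18 − 0.424 × 4.67 = 3.2 V.
V_SD = 3.2 V ≥ V_ov = 2.06 V, confirming saturation.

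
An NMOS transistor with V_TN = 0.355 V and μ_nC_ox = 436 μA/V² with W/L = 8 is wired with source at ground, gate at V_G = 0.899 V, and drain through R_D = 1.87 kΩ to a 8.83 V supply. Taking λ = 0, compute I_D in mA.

V_GS = V_G = 0.899 V, so V_ov = 0.899 − 0.355 = 0.544 V.
k_n = μ_nC_ox · (W/L) = 3.488 mA/V².
Assume saturation: I_D = ½ k_n V_ov² = 0.5 × 3.488 × 0.544² = 0.516 mA, giving V_DS = V_DD − I_D R_D = 8.83 − 0.516 × 1.87 = 7.86 V.
V_DS = 7.86 V ≥ V_ov = 0.544 V, confirming saturation.

I_D = 0.516 mA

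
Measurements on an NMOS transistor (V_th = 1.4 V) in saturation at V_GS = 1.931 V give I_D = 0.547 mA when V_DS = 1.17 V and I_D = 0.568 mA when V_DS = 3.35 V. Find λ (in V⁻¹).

λ = 0.0180 V⁻¹

With V_GS fixed, I_D ∝ (1 + λ V_DS) in saturation, so I_D2/I_D1 = (1 + λ V_DS2)/(1 + λ V_DS1).
0.568/0.547 = 1.038 = (1 + 3.35 λ)/(1 + 1.17 λ).
Solving: λ (I_D1 V_DS2 − I_D2 V_DS1) = I_D2 − I_D1, so λ = (0.568 − 0.547) / (0.547 × 3.35 − 0.568 × 1.17) = 0.021 / 1.17 = 0.018 V⁻¹.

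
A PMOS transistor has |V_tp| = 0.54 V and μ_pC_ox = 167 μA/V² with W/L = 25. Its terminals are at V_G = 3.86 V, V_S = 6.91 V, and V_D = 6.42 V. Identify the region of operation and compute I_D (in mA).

Triode; I_D = 4.63 mA

V_SG = V_S − V_G = 6.91 − 3.86 = 3.05 V; V_SD = V_S − V_D = 6.91 − 6.42 = 0.49 V.
k_p = μ_pC_ox · (W/L) = 4.175 mA/V².
V_ov = V_SG − |V_tp| = 3.05 − 0.54 = 2.51 V.
Since V_SD = 0.49 V < V_ov = 2.51 V, the device is in the triode region.
I_D = k_p [V_ov · V_SD − ½ V_SD²] = 4.175 × [2.51 × 0.49 − 0.5 × 0.49²] = 4.63 mA.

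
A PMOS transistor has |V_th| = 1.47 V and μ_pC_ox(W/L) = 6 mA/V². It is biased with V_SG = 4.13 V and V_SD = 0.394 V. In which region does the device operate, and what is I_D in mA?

V_ov = V_SG − |V_th| = 4.13 − 1.47 = 2.66 V.
Since V_SD = 0.394 V < V_ov = 2.66 V, the device is in the triode region.
I_D = k_p [V_ov · V_SD − ½ V_SD²] = 6 × [2.66 × 0.394 − 0.5 × 0.394²] = 5.82 mA.

Triode; I_D = 5.82 mA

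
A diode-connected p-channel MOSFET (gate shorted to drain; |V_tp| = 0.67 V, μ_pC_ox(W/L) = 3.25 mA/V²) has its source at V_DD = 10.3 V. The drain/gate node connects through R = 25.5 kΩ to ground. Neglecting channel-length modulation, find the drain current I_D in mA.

I_D = 0.359 mA

With gate tied to drain, V_SG = V_SD ≥ V_SG − |V_tp|, so the device is in saturation.
KCL at the drain: ½ k_p (V_SG − |V_tp|)² = (V_DD − V_SG)/R.
Let x = V_SG − 0.67. Then 41.4 x² + x − 9.63 = 0, giving x = 0.47 V (positive root), so V_SG = 1.14 V.
I_D = (V_DD − V_SG)/R = (10.3 − 1.14) / 25.5 = 0.359 mA.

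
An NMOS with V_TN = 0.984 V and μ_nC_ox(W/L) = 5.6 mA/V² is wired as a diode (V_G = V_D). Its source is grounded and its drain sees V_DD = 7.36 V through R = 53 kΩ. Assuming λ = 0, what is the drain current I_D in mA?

I_D = 0.116 mA

With gate tied to drain, V_GS = V_DS ≥ V_GS − V_TN, so the device is in saturation.
KCL at the drain: ½ k_n (V_GS − V_TN)² = (V_DD − V_GS)/R.
Let x = V_GS − 0.984. Then 148 x² + x − 6.376 = 0, giving x = 0.204 V (positive root), so V_GS = 1.19 V.
I_D = (V_DD − V_GS)/R = (7.36 − 1.19) / 53 = 0.116 mA.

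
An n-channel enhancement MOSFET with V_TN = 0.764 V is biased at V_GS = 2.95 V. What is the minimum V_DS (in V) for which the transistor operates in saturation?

The boundary between triode and saturation is V_DS = V_GS − V_TN = V_ov.
V_ov = 2.95 − 0.764 = 2.19 V.

V_DS,sat = 2.19 V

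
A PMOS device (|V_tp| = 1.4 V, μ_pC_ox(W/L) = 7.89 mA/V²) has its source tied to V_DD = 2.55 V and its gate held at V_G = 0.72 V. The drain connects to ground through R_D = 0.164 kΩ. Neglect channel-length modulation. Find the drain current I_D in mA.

I_D = 0.729 mA

V_SG = V_DD − V_G = 2.55 − 0.72 = 1.83 V, so V_ov = 1.83 − 1.4 = 0.43 V.
Assume saturation: I_D = ½ k_p V_ov² = 0.5 × 7.89 × 0.43² = 0.729 mA, giving V_SD = V_DD − I_D R_D = 2.55 − 0.729 × 0.164 = 2.43 V.
V_SD = 2.43 V ≥ V_ov = 0.43 V, confirming saturation.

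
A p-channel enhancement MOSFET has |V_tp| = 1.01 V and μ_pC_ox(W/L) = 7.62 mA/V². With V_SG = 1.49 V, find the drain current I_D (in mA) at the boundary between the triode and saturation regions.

At the boundary V_SD = V_ov = V_SG − |V_tp| = 1.49 − 1.01 = 0.48 V.
I_D = ½ k_p V_ov² = 0.5 × 7.62 × 0.48² = 0.878 mA.

I_D = 0.878 mA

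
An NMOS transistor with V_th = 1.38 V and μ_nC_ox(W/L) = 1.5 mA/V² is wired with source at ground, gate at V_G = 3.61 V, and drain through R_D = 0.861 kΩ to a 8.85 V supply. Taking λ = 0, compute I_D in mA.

V_GS = V_G = 3.61 V, so V_ov = 3.61 − 1.38 = 2.23 V.
Assume saturation: I_D = ½ k_n V_ov² = 0.5 × 1.5 × 2.23² = 3.73 mA, giving V_DS = V_DD − I_D R_D = 8.85 − 3.73 × 0.861 = 5.64 V.
V_DS = 5.64 V ≥ V_ov = 2.23 V, confirming saturation.

I_D = 3.73 mA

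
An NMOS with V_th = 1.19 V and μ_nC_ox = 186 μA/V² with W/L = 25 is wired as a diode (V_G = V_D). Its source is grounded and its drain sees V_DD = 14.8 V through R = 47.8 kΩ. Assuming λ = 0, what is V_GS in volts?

V_GS = 1.54 V

With gate tied to drain, V_GS = V_DS ≥ V_GS − V_th, so the device is in saturation.
k_n = μ_nC_ox · (W/L) = 4.65 mA/V².
KCL at the drain: ½ k_n (V_GS − V_th)² = (V_DD − V_GS)/R.
Let x = V_GS − 1.19. Then 111 x² + x − 13.61 = 0, giving x = 0.345 V (positive root), so V_GS = 1.54 V.
I_D = (V_DD − V_GS)/R = (14.8 − 1.54) / 47.8 = 0.278 mA.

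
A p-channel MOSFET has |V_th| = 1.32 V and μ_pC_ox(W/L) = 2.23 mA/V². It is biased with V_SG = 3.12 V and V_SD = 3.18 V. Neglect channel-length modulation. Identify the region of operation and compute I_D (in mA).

Saturation; I_D = 3.61 mA

V_ov = V_SG − |V_th| = 3.12 − 1.32 = 1.8 V.
Since V_SD = 3.18 V ≥ V_ov = 1.8 V, the device is in saturation.
I_D = ½ k_p V_ov² = 0.5 × 2.23 × 1.8² = 3.61 mA.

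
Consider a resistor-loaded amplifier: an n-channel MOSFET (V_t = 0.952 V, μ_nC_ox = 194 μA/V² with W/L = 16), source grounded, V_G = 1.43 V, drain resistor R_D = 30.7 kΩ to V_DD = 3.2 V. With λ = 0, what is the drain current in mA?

I_D = 0.102 mA

V_GS = V_G = 1.43 V, so V_ov = 1.43 − 0.952 = 0.478 V.
k_n = μ_nC_ox · (W/L) = 3.104 mA/V².
Assume saturation: I_D = ½ k_n V_ov² = 0.5 × 3.104 × 0.478² = 0.355 mA, giving V_DS = V_DD − I_D R_D = 3.2 − 0.355 × 30.7 = -7.69 V.
But -7.69 V < V_ov = 0.478 V, so the device is actually in triode.
In triode I_D = k_n[V_ov V_DS − ½ V_DS²] and I_D = (V_DD − V_DS)/R_D. Equating: 47.6 V_DS² − 46.55 V_DS + 3.2 = 0, giving V_DS = 0.0744 V (the root below V_ov).
I_D = (3.2 − 0.0744) / 30.7 = 0.102 mA.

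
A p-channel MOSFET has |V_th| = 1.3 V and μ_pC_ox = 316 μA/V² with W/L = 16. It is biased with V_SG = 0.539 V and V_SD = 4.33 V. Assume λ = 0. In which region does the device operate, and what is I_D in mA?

Cutoff; I_D = 0 mA

V_SG = 0.539 V < |V_th| = 1.3 V, so the transistor is in cutoff.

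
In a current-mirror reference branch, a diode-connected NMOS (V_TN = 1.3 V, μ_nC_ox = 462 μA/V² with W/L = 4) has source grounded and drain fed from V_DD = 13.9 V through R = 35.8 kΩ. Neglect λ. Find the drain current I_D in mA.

With gate tied to drain, V_GS = V_DS ≥ V_GS − V_TN, so the device is in saturation.
k_n = μ_nC_ox · (W/L) = 1.848 mA/V².
KCL at the drain: ½ k_n (V_GS − V_TN)² = (V_DD − V_GS)/R.
Let x = V_GS − 1.3. Then 33.1 x² + x − 12.6 = 0, giving x = 0.602 V (positive root), so V_GS = 1.9 V.
I_D = (V_DD − V_GS)/R = (13.9 − 1.9) / 35.8 = 0.335 mA.

I_D = 0.335 mA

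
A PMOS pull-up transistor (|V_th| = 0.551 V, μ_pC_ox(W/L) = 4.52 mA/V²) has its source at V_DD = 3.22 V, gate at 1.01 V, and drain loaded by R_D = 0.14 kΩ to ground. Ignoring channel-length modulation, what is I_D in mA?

I_D = 6.22 mA

V_SG = V_DD − V_G = 3.22 − 1.01 = 2.21 V, so V_ov = 2.21 − 0.551 = 1.66 V.
Assume saturation: I_D = ½ k_p V_ov² = 0.5 × 4.52 × 1.66² = 6.22 mA, giving V_SD = V_DD − I_D R_D = 3.22 − 6.22 × 0.14 = 2.35 V.
V_SD = 2.35 V ≥ V_ov = 1.66 V, confirming saturation.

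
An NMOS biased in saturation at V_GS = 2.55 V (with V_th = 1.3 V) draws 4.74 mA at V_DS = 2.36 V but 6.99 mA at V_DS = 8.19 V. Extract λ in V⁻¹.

With V_GS fixed, I_D ∝ (1 + λ V_DS) in saturation, so I_D2/I_D1 = (1 + λ V_DS2)/(1 + λ V_DS1).
6.99/4.74 = 1.475 = (1 + 8.19 λ)/(1 + 2.36 λ).
Solving: λ (I_D1 V_DS2 − I_D2 V_DS1) = I_D2 − I_D1, so λ = (6.99 − 4.74) / (4.74 × 8.19 − 6.99 × 2.36) = 2.25 / 22.3 = 0.101 V⁻¹.

λ = 0.101 V⁻¹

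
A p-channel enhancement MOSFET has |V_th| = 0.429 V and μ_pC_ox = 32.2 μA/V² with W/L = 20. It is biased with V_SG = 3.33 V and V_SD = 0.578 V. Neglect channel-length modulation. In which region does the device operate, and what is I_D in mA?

Triode; I_D = 0.972 mA

k_p = μ_pC_ox · (W/L) = 0.644 mA/V².
V_ov = V_SG − |V_th| = 3.33 − 0.429 = 2.9 V.
Since V_SD = 0.578 V < V_ov = 2.9 V, the device is in the triode region.
I_D = k_p [V_ov · V_SD − ½ V_SD²] = 0.644 × [2.9 × 0.578 − 0.5 × 0.578²] = 0.972 mA.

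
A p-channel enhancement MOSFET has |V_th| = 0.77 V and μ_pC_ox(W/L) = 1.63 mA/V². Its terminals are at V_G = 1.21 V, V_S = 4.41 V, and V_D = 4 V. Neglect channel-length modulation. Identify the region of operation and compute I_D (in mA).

Triode; I_D = 1.49 mA

V_SG = V_S − V_G = 4.41 − 1.21 = 3.2 V; V_SD = V_S − V_D = 4.41 − 4 = 0.41 V.
V_ov = V_SG − |V_th| = 3.2 − 0.77 = 2.43 V.
Since V_SD = 0.41 V < V_ov = 2.43 V, the device is in the triode region.
I_D = k_p [V_ov · V_SD − ½ V_SD²] = 1.63 × [2.43 × 0.41 − 0.5 × 0.41²] = 1.49 mA.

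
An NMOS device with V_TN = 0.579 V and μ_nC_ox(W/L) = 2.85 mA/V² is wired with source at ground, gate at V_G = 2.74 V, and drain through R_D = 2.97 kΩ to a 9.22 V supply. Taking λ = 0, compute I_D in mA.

V_GS = V_G = 2.74 V, so V_ov = 2.74 − 0.579 = 2.16 V.
Assume saturation: I_D = ½ k_n V_ov² = 0.5 × 2.85 × 2.16² = 6.65 mA, giving V_DS = V_DD − I_D R_D = 9.22 − 6.65 × 2.97 = -10.5 V.
But -10.5 V < V_ov = 2.16 V, so the device is actually in triode.
In triode I_D = k_n[V_ov V_DS − ½ V_DS²] and I_D = (V_DD − V_DS)/R_D. Equating: 4.23 V_DS² − 19.29 V_DS + 9.22 = 0, giving V_DS = 0.542 V (the root below V_ov).
I_D = (9.22 − 0.542) / 2.97 = 2.92 mA.

I_D = 2.92 mA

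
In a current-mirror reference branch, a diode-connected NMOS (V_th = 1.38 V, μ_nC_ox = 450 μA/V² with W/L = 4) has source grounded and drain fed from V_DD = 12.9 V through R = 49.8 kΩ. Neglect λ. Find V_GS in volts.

With gate tied to drain, V_GS = V_DS ≥ V_GS − V_th, so the device is in saturation.
k_n = μ_nC_ox · (W/L) = 1.8 mA/V².
KCL at the drain: ½ k_n (V_GS − V_th)² = (V_DD − V_GS)/R.
Let x = V_GS − 1.38. Then 44.8 x² + x − 11.52 = 0, giving x = 0.496 V (positive root), so V_GS = 1.88 V.
I_D = (V_DD − V_GS)/R = (12.9 − 1.88) / 49.8 = 0.221 mA.

V_GS = 1.88 V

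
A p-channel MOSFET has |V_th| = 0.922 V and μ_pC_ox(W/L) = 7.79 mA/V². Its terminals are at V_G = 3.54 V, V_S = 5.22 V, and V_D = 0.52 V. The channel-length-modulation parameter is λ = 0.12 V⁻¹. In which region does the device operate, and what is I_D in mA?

V_SG = V_S − V_G = 5.22 − 3.54 = 1.68 V; V_SD = V_S − V_D = 5.22 − 0.52 = 4.7 V.
V_ov = V_SG − |V_th| = 1.68 − 0.922 = 0.758 V.
Since V_SD = 4.7 V ≥ V_ov = 0.758 V, the device is in saturation.
I_D = ½ k_p V_ov² (1 + λ V_SD) = 0.5 × 7.79 × 0.758² × (1 + 0.12 × 4.7) = 3.5 mA.

Saturation; I_D = 3.50 mA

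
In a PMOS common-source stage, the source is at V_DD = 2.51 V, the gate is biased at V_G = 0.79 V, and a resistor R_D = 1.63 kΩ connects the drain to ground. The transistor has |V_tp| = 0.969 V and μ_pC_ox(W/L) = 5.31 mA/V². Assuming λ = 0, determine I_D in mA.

V_SG = V_DD − V_G = 2.51 − 0.79 = 1.72 V, so V_ov = 1.72 − 0.969 = 0.751 V.
Assume saturation: I_D = ½ k_p V_ov² = 0.5 × 5.31 × 0.751² = 1.5 mA, giving V_SD = V_DD − I_D R_D = 2.51 − 1.5 × 1.63 = 0.0692 V.
But 0.0692 V < V_ov = 0.751 V, so the device is actually in triode.
In triode I_D = k_p[V_ov V_SD − ½ V_SD²] and I_D = (V_DD − V_SD)/R_D. Equating: 4.33 V_SD² − 7.5 V_SD + 2.51 = 0, giving V_SD = 0.453 V (the root below V_ov).
I_D = (2.51 − 0.453) / 1.63 = 1.26 mA.

I_D = 1.26 mA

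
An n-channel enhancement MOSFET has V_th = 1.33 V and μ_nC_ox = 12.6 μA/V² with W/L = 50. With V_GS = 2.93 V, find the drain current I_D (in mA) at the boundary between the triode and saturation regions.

I_D = 0.806 mA

At the boundary V_DS = V_ov = V_GS − V_th = 2.93 − 1.33 = 1.6 V.
k_n = μ_nC_ox · (W/L) = 0.63 mA/V².
I_D = ½ k_n V_ov² = 0.5 × 0.63 × 1.6² = 0.806 mA.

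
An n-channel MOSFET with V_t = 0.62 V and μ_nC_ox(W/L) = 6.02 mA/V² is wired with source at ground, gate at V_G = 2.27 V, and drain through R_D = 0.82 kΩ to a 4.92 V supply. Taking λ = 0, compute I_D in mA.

V_GS = V_G = 2.27 V, so V_ov = 2.27 − 0.62 = 1.65 V.
Assume saturation: I_D = ½ k_n V_ov² = 0.5 × 6.02 × 1.65² = 8.19 mA, giving V_DS = V_DD − I_D R_D = 4.92 − 8.19 × 0.82 = -1.8 V.
But -1.8 V < V_ov = 1.65 V, so the device is actually in triode.
In triode I_D = k_n[V_ov V_DS − ½ V_DS²] and I_D = (V_DD − V_DS)/R_D. Equating: 2.47 V_DS² − 9.145 V_DS + 4.92 = 0, giving V_DS = 0.653 V (the root below V_ov).
I_D = (4.92 − 0.653) / 0.82 = 5.2 mA.

I_D = 5.20 mA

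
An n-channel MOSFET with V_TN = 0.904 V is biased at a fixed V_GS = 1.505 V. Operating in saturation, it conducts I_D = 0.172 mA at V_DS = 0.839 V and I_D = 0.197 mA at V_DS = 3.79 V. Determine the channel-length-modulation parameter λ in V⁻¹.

With V_GS fixed, I_D ∝ (1 + λ V_DS) in saturation, so I_D2/I_D1 = (1 + λ V_DS2)/(1 + λ V_DS1).
0.197/0.172 = 1.145 = (1 + 3.79 λ)/(1 + 0.839 λ).
Solving: λ (I_D1 V_DS2 − I_D2 V_DS1) = I_D2 − I_D1, so λ = (0.197 − 0.172) / (0.172 × 3.79 − 0.197 × 0.839) = 0.025 / 0.487 = 0.0514 V⁻¹.

λ = 0.0514 V⁻¹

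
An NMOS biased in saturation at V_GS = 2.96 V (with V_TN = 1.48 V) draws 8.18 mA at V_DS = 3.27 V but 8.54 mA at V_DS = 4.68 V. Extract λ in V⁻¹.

With V_GS fixed, I_D ∝ (1 + λ V_DS) in saturation, so I_D2/I_D1 = (1 + λ V_DS2)/(1 + λ V_DS1).
8.54/8.18 = 1.044 = (1 + 4.68 λ)/(1 + 3.27 λ).
Solving: λ (I_D1 V_DS2 − I_D2 V_DS1) = I_D2 − I_D1, so λ = (8.54 − 8.18) / (8.18 × 4.68 − 8.54 × 3.27) = 0.36 / 10.4 = 0.0348 V⁻¹.

λ = 0.0348 V⁻¹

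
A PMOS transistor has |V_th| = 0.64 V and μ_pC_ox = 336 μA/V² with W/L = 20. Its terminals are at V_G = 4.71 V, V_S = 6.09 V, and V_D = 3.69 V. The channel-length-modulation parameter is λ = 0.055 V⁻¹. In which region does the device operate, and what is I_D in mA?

Saturation; I_D = 2.08 mA

V_SG = V_S − V_G = 6.09 − 4.71 = 1.38 V; V_SD = V_S − V_D = 6.09 − 3.69 = 2.4 V.
k_p = μ_pC_ox · (W/L) = 6.72 mA/V².
V_ov = V_SG − |V_th| = 1.38 − 0.64 = 0.74 V.
Since V_SD = 2.4 V ≥ V_ov = 0.74 V, the device is in saturation.
I_D = ½ k_p V_ov² (1 + λ V_SD) = 0.5 × 6.72 × 0.74² × (1 + 0.055 × 2.4) = 2.08 mA.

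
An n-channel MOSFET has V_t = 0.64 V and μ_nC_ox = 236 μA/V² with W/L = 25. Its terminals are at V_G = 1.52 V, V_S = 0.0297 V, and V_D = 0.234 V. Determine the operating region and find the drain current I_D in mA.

Triode; I_D = 0.902 mA

V_GS = V_G − V_S = 1.52 − 0.0297 = 1.49 V; V_DS = V_D − V_S = 0.234 − 0.0297 = 0.204 V.
k_n = μ_nC_ox · (W/L) = 5.9 mA/V².
V_ov = V_GS − V_t = 1.49 − 0.64 = 0.85 V.
Since V_DS = 0.204 V < V_ov = 0.85 V, the device is in the triode region.
I_D = k_n [V_ov · V_DS − ½ V_DS²] = 5.9 × [0.85 × 0.204 − 0.5 × 0.204²] = 0.902 mA.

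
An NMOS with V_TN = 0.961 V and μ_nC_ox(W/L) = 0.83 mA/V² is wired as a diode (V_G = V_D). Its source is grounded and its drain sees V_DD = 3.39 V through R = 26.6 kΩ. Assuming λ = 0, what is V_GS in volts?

V_GS = 1.39 V

With gate tied to drain, V_GS = V_DS ≥ V_GS − V_TN, so the device is in saturation.
KCL at the drain: ½ k_n (V_GS − V_TN)² = (V_DD − V_GS)/R.
Let x = V_GS − 0.961. Then 11 x² + x − 2.429 = 0, giving x = 0.426 V (positive root), so V_GS = 1.39 V.
I_D = (V_DD − V_GS)/R = (3.39 − 1.39) / 26.6 = 0.0753 mA.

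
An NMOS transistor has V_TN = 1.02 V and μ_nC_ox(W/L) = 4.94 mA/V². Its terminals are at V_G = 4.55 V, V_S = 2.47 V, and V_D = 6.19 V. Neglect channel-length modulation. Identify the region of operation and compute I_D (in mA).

V_GS = V_G − V_S = 4.55 − 2.47 = 2.08 V; V_DS = V_D − V_S = 6.19 − 2.47 = 3.72 V.
V_ov = V_GS − V_TN = 2.08 − 1.02 = 1.06 V.
Since V_DS = 3.72 V ≥ V_ov = 1.06 V, the device is in saturation.
I_D = ½ k_n V_ov² = 0.5 × 4.94 × 1.06² = 2.78 mA.

Saturation; I_D = 2.78 mA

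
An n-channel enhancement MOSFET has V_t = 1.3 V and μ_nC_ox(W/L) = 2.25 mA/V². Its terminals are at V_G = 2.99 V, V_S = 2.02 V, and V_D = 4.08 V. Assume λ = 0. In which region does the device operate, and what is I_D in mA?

V_GS = V_G − V_S = 2.99 − 2.02 = 0.97 V; V_DS = V_D − V_S = 4.08 − 2.02 = 2.06 V.
V_GS = 0.97 V < V_t = 1.3 V, so the transistor is in cutoff.

Cutoff; I_D = 0 mA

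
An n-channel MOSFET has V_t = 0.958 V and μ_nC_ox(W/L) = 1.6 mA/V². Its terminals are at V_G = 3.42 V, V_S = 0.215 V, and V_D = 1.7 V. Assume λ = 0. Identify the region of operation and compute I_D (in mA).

V_GS = V_G − V_S = 3.42 − 0.215 = 3.21 V; V_DS = V_D − V_S = 1.7 − 0.215 = 1.48 V.
V_ov = V_GS − V_t = 3.21 − 0.958 = 2.25 V.
Since V_DS = 1.48 V < V_ov = 2.25 V, the device is in the triode region.
I_D = k_n [V_ov · V_DS − ½ V_DS²] = 1.6 × [2.25 × 1.48 − 0.5 × 1.48²] = 3.57 mA.

Triode; I_D = 3.57 mA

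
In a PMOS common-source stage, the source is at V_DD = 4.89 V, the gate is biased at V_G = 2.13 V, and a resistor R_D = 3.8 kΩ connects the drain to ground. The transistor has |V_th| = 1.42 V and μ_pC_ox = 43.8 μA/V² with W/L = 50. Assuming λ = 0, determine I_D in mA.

V_SG = V_DD − V_G = 4.89 − 2.13 = 2.76 V, so V_ov = 2.76 − 1.42 = 1.34 V.
k_p = μ_pC_ox · (W/L) = 2.19 mA/V².
Assume saturation: I_D = ½ k_p V_ov² = 0.5 × 2.19 × 1.34² = 1.97 mA, giving V_SD = V_DD − I_D R_D = 4.89 − 1.97 × 3.8 = -2.58 V.
But -2.58 V < V_ov = 1.34 V, so the device is actually in triode.
In triode I_D = k_p[V_ov V_SD − ½ V_SD²] and I_D = (V_DD − V_SD)/R_D. Equating: 4.16 V_SD² − 12.15 V_SD + 4.89 = 0, giving V_SD = 0.482 V (the root below V_ov).
I_D = (4.89 − 0.482) / 3.8 = 1.16 mA.

I_D = 1.16 mA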